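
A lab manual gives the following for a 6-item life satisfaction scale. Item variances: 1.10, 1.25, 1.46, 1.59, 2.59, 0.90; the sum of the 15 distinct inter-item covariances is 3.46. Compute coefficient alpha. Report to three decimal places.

α = 0.525

Σσᵢ² = 1.10 + 1.25 + 1.46 + 1.59 + 2.59 + 0.90 = 8.89
Sum of distinct covariances = 3.46
Var(T) = Σσᵢ² + 2·Σcov = 8.89 + 2 × 3.46 = 15.81
α = (6/5)·(1 − 8.89/15.81) = 0.525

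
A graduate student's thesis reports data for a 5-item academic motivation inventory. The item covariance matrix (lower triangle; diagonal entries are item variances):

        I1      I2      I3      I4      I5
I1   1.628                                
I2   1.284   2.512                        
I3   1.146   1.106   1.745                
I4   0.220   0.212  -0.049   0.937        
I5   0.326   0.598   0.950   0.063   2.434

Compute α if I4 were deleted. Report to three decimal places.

Remaining items: I1, I2, I3, I5 (k = 4).
sum of item variances = 1.628 + 2.512 + 1.745 + 2.434 = 8.319
σ²_T = 8.319 + 2 × 5.410 = 19.139
α (item deleted) = (4/3)·(1 − 8.319/19.139) = 0.754

α = 0.754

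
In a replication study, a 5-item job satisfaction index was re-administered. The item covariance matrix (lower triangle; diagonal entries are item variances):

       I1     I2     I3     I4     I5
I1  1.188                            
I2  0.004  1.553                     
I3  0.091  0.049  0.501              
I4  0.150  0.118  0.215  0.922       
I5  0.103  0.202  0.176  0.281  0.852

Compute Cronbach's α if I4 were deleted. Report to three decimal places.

α = 0.312

Remaining items: I1, I2, I3, I5 (k = 4).
sum of item variances = 1.188 + 1.553 + 0.501 + 0.852 = 4.094
Var(T) = 4.094 + 2 × 0.625 = 5.344
α (item deleted) = (4/3)·(1 − 4.094/5.344) = 0.312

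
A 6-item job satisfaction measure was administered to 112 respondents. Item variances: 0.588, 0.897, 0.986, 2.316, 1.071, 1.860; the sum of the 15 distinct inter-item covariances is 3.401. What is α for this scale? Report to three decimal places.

α = 0.562

Σσ²ᵢ = 0.588 + 0.897 + 0.986 + 2.316 + 1.071 + 1.860 = 7.718
Sum of distinct covariances = 3.401
total variance = Σσ²ᵢ + 2·Σcov = 7.718 + 2 × 3.401 = 14.520
α = (6/5)·(1 − 7.718/14.520) = 0.562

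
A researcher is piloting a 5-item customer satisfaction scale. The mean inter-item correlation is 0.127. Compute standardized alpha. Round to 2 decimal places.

Standardized α = k·r̄ / (1 + (k−1)·r̄) = 5 × 0.127 / (1 + 4 × 0.127)
  = 0.6350 / 1.5080 = 0.42

standardized alpha = 0.42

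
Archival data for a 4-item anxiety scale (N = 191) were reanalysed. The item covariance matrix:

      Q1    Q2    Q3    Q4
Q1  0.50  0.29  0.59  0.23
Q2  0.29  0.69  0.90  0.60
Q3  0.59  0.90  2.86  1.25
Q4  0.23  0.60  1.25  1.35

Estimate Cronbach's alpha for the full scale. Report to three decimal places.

Cronbach's alpha = 0.785

Σσᵢ² = 0.50 + 0.69 + 2.86 + 1.35 = 5.40
Σ_{i<j} σ_ij = 3.86
σ²_total = 5.40 + 2 × 3.86 = 13.12
α = (k/(k−1))·(1 − Σσᵢ²/σ²_total) = (4/3)·(1 − 5.40/13.12) = 0.785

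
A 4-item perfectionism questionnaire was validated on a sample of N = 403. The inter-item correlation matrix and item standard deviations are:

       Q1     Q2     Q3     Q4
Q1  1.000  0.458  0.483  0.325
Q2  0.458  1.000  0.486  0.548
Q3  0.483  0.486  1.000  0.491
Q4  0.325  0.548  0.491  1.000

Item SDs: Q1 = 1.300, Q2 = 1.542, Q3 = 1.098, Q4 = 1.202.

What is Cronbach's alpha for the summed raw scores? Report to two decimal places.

Cronbach's alpha = 0.77

Σσ²ᵢ = 1.300² + 1.542² + 1.098² + 1.202² = 6.7182
Covariances σ_ij = r_ij · s_i · s_j:
  σ(Q1,Q2) = 0.458 × 1.300 × 1.542 = 0.9181
  σ(Q1,Q3) = 0.483 × 1.300 × 1.098 = 0.6894
  σ(Q1,Q4) = 0.325 × 1.300 × 1.202 = 0.5078
  σ(Q2,Q3) = 0.486 × 1.542 × 1.098 = 0.8229
  σ(Q2,Q4) = 0.548 × 1.542 × 1.202 = 1.0157
  σ(Q3,Q4) = 0.491 × 1.098 × 1.202 = 0.6480
σ²_T = Σσ²ᵢ + 2·Σσ_ij = 6.7182 + 2 × 4.6019 = 15.9220
α = (4/3)·(1 − 6.7182/15.9220) = 0.77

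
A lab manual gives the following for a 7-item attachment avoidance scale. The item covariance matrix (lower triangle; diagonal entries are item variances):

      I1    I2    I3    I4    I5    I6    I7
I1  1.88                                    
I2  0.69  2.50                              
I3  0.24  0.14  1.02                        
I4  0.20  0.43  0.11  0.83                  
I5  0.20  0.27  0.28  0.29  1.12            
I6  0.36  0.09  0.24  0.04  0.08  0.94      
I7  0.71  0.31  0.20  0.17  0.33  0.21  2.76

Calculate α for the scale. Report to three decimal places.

sum of item variances = 1.88 + 2.50 + 1.02 + 0.83 + 1.12 + 0.94 + 2.76 = 11.05
Sum of off-diagonal covariances = 5.59
total variance = 11.05 + 2 × 5.59 = 22.23
α = (k/(k−1))·(1 − sum of item variances/total variance) = (7/6)·(1 − 11.05/22.23) = 0.587

α = 0.587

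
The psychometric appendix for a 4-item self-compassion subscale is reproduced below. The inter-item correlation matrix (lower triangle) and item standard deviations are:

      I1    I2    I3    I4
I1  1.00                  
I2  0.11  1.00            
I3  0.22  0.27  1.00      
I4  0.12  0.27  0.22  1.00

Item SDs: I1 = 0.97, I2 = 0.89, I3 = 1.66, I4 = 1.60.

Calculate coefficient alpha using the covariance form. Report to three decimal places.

α = 0.483

Σσ²ᵢ = 0.97² + 0.89² + 1.66² + 1.60² = 7.0486
Covariances σ_ij = r_ij · s_i · s_j:
  σ(I1,I2) = 0.11 × 0.97 × 0.89 = 0.0950
  σ(I1,I3) = 0.22 × 0.97 × 1.66 = 0.3542
  σ(I1,I4) = 0.12 × 0.97 × 1.60 = 0.1862
  σ(I2,I3) = 0.27 × 0.89 × 1.66 = 0.3989
  σ(I2,I4) = 0.27 × 0.89 × 1.60 = 0.3845
  σ(I3,I4) = 0.22 × 1.66 × 1.60 = 0.5843
σ²_T = Σσ²ᵢ + 2·Σσ_ij = 7.0486 + 2 × 2.0031 = 11.0548
α = (4/3)·(1 − 7.0486/11.0548) = 0.483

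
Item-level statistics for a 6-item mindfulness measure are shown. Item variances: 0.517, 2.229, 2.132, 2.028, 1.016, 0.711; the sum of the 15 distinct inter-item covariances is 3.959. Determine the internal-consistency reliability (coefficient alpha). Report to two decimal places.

coefficient alpha = 0.57

Σσᵢ² = 0.517 + 2.229 + 2.132 + 2.028 + 1.016 + 0.711 = 8.633
Sum of distinct covariances = 3.959
Var(T) = Σσᵢ² + 2·Σcov = 8.633 + 2 × 3.959 = 16.551
α = (6/5)·(1 − 8.633/16.551) = 0.57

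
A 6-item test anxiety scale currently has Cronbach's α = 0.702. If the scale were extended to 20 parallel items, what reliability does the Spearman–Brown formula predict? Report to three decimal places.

Length factor m = 20/6 = 3.3333
α' = m·α / (1 + (m−1)·α)
   = 20/6 × 0.702 / (1 + (20/6 − 1) × 0.702)
   = 2.3400 / 2.6380 = 0.887

predicted reliability = 0.887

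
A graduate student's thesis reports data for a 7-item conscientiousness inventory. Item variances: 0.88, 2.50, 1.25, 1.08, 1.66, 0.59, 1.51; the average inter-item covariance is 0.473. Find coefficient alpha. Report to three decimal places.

α = 0.790

ΣVar(i) = 0.88 + 2.50 + 1.25 + 1.08 + 1.66 + 0.59 + 1.51 = 9.47
Sum of the 21 distinct covariances = 21 × 0.473 = 9.933
Var(T) = ΣVar(i) + 2·Σcov = 9.47 + 2 × 9.933 = 29.336
α = (7/6)·(1 − 9.47/29.336) = 0.790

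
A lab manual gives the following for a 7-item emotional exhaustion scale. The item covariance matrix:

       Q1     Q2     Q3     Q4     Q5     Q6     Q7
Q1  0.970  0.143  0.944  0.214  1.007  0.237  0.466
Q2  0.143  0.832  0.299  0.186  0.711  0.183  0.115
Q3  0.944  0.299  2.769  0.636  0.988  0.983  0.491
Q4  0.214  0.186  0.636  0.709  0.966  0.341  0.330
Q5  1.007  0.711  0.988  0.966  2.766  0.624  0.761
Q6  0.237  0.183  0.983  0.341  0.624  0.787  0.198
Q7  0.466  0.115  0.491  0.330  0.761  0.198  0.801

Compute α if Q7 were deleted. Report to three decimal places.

α = 0.788

Remaining items: Q1, Q2, Q3, Q4, Q5, Q6 (k = 6).
Σσᵢ² = 0.970 + 0.832 + 2.769 + 0.709 + 2.766 + 0.787 = 8.833
Var(T) = 8.833 + 2 × 8.462 = 25.757
α (item deleted) = (6/5)·(1 − 8.833/25.757) = 0.788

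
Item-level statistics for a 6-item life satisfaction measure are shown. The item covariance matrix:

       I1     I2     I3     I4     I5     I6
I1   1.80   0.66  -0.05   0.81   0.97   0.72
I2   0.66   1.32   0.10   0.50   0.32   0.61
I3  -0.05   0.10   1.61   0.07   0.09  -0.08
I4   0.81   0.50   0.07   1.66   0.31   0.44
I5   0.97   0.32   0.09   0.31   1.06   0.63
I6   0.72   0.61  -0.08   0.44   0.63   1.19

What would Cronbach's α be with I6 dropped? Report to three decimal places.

α = 0.630

Remaining items: I1, I2, I3, I4, I5 (k = 5).
ΣVar(i) = 1.80 + 1.32 + 1.61 + 1.66 + 1.06 = 7.45
total variance = 7.45 + 2 × 3.78 = 15.01
α (item deleted) = (5/4)·(1 − 7.45/15.01) = 0.630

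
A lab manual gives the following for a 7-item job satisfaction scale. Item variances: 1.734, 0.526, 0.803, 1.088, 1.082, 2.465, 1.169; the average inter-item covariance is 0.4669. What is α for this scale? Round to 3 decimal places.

Σσᵢ² = 1.734 + 0.526 + 0.803 + 1.088 + 1.082 + 2.465 + 1.169 = 8.867
Sum of the 21 distinct covariances = 21 × 0.4669 = 9.8049
total variance = Σσᵢ² + 2·Σcov = 8.867 + 2 × 9.8049 = 28.4768
α = (7/6)·(1 − 8.867/28.4768) = 0.803

α = 0.803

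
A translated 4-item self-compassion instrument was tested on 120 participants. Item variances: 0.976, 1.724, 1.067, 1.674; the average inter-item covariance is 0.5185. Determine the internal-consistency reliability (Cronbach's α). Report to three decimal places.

Σσ²ᵢ = 0.976 + 1.724 + 1.067 + 1.674 = 5.441
Sum of the 6 distinct covariances = 6 × 0.5185 = 3.1110
σ²_total = Σσ²ᵢ + 2·Σcov = 5.441 + 2 × 3.1110 = 11.6630
α = (4/3)·(1 − 5.441/11.6630) = 0.711

Cronbach's α = 0.711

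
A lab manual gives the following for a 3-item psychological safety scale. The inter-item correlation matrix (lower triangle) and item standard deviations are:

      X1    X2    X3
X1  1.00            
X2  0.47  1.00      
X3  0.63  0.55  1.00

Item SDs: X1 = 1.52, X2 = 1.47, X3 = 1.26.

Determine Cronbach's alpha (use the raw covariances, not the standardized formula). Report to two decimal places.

Σσ²ᵢ = 1.52² + 1.47² + 1.26² = 6.0589
Covariances σ_ij = r_ij · s_i · s_j:
  σ(X1,X2) = 0.47 × 1.52 × 1.47 = 1.0502
  σ(X1,X3) = 0.63 × 1.52 × 1.26 = 1.2066
  σ(X2,X3) = 0.55 × 1.47 × 1.26 = 1.0187
σ²_T = Σσ²ᵢ + 2·Σσ_ij = 6.0589 + 2 × 3.2755 = 12.6099
α = (3/2)·(1 − 6.0589/12.6099) = 0.78

Cronbach's alpha = 0.78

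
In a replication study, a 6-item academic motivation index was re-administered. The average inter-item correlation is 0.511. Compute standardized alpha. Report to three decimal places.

Standardized α = k·r̄ / (1 + (k−1)·r̄) = 6 × 0.511 / (1 + 5 × 0.511)
  = 3.0660 / 3.5550 = 0.862

α = 0.862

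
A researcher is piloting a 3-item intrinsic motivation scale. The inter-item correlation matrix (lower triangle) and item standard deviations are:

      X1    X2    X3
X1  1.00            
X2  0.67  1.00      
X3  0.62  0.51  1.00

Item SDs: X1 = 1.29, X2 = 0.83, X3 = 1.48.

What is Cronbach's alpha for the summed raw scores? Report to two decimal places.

Σσ²ᵢ = 1.29² + 0.83² + 1.48² = 4.5434
Covariances σ_ij = r_ij · s_i · s_j:
  σ(X1,X2) = 0.67 × 1.29 × 0.83 = 0.7174
  σ(X1,X3) = 0.62 × 1.29 × 1.48 = 1.1837
  σ(X2,X3) = 0.51 × 0.83 × 1.48 = 0.6265
σ²_T = Σσ²ᵢ + 2·Σσ_ij = 4.5434 + 2 × 2.5276 = 9.5986
α = (3/2)·(1 − 4.5434/9.5986) = 0.79

Cronbach's alpha = 0.79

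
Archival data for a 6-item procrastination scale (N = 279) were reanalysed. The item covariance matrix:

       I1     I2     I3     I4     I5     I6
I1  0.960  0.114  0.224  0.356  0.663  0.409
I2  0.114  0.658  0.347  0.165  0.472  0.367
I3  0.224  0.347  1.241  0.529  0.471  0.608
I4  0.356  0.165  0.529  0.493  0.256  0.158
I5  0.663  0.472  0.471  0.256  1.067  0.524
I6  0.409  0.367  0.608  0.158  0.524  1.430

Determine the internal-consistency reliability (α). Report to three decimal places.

α = 0.791

ΣVar(i) = 0.960 + 0.658 + 1.241 + 0.493 + 1.067 + 1.430 = 5.849
Σ_{i<j} σ_ij = 5.663
total variance = 5.849 + 2 × 5.663 = 17.175
α = (k/(k−1))·(1 − ΣVar(i)/total variance) = (6/5)·(1 − 5.849/17.175) = 0.791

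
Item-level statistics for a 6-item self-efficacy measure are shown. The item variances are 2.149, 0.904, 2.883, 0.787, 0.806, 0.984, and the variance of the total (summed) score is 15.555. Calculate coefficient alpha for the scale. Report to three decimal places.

sum of item variances = 2.149 + 0.904 + 2.883 + 0.787 + 0.806 + 0.984 = 8.513
α = (k/(k−1))·(1 − sum of item variances/total variance) = (6/5)·(1 − 8.513/15.555) = 0.543

coefficient alpha = 0.543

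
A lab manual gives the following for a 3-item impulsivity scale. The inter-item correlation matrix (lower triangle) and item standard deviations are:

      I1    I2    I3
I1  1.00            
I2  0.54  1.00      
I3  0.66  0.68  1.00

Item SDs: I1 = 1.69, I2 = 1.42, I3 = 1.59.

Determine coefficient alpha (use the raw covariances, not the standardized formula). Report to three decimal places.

α = 0.832

Σσ²ᵢ = 1.69² + 1.42² + 1.59² = 7.4006
Covariances σ_ij = r_ij · s_i · s_j:
  σ(I1,I2) = 0.54 × 1.69 × 1.42 = 1.2959
  σ(I1,I3) = 0.66 × 1.69 × 1.59 = 1.7735
  σ(I2,I3) = 0.68 × 1.42 × 1.59 = 1.5353
σ²_T = Σσ²ᵢ + 2·Σσ_ij = 7.4006 + 2 × 4.6047 = 16.6100
α = (3/2)·(1 − 7.4006/16.6100) = 0.832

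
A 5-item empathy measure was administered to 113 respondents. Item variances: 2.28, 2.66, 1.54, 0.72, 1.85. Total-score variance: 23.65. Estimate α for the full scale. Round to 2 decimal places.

α = 0.77

Σσ²ᵢ = 2.28 + 2.66 + 1.54 + 0.72 + 1.85 = 9.05
α = (k/(k−1))·(1 − Σσ²ᵢ/total variance) = (5/4)·(1 − 9.05/23.65) = 0.77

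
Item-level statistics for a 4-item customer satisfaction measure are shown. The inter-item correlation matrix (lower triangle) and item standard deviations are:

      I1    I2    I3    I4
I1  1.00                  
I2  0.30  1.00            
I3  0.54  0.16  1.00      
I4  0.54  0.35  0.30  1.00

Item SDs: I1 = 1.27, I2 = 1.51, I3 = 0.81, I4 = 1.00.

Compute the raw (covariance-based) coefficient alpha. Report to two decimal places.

Σσ²ᵢ = 1.27² + 1.51² + 0.81² + 1.00² = 5.5491
Covariances σ_ij = r_ij · s_i · s_j:
  σ(I1,I2) = 0.30 × 1.27 × 1.51 = 0.5753
  σ(I1,I3) = 0.54 × 1.27 × 0.81 = 0.5555
  σ(I1,I4) = 0.54 × 1.27 × 1.00 = 0.6858
  σ(I2,I3) = 0.16 × 1.51 × 0.81 = 0.1957
  σ(I2,I4) = 0.35 × 1.51 × 1.00 = 0.5285
  σ(I3,I4) = 0.30 × 0.81 × 1.00 = 0.2430
σ²_T = Σσ²ᵢ + 2·Σσ_ij = 5.5491 + 2 × 2.7838 = 11.1167
α = (4/3)·(1 − 5.5491/11.1167) = 0.67

coefficient alpha = 0.67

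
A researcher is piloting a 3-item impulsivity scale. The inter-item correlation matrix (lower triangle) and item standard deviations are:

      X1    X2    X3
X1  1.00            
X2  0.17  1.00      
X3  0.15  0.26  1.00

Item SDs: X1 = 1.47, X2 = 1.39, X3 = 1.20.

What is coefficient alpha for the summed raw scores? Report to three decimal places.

Σσ²ᵢ = 1.47² + 1.39² + 1.20² = 5.5330
Covariances σ_ij = r_ij · s_i · s_j:
  σ(X1,X2) = 0.17 × 1.47 × 1.39 = 0.3474
  σ(X1,X3) = 0.15 × 1.47 × 1.20 = 0.2646
  σ(X2,X3) = 0.26 × 1.39 × 1.20 = 0.4337
σ²_T = Σσ²ᵢ + 2·Σσ_ij = 5.5330 + 2 × 1.0457 = 7.6244
α = (3/2)·(1 − 5.5330/7.6244) = 0.411

α = 0.411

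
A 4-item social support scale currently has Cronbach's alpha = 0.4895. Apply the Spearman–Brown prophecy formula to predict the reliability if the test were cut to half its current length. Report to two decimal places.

predicted reliability = 0.32

Length factor m = 1/2
α' = m·α / (1 − (1−m)·α)
   = 1/2 × 0.4895 / (1 − (1 − 1/2) × 0.4895)
   = 0.2447 / 0.7552 = 0.32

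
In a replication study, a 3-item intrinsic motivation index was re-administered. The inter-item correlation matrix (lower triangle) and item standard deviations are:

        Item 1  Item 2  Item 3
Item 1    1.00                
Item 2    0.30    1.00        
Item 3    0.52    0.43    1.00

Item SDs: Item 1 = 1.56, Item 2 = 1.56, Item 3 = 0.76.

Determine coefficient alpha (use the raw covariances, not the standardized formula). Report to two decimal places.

Σσ²ᵢ = 1.56² + 1.56² + 0.76² = 5.4448
Covariances σ_ij = r_ij · s_i · s_j:
  σ(Item 1,Item 2) = 0.30 × 1.56 × 1.56 = 0.7301
  σ(Item 1,Item 3) = 0.52 × 1.56 × 0.76 = 0.6165
  σ(Item 2,Item 3) = 0.43 × 1.56 × 0.76 = 0.5098
σ²_T = Σσ²ᵢ + 2·Σσ_ij = 5.4448 + 2 × 1.8564 = 9.1576
α = (3/2)·(1 − 5.4448/9.1576) = 0.61

coefficient alpha = 0.61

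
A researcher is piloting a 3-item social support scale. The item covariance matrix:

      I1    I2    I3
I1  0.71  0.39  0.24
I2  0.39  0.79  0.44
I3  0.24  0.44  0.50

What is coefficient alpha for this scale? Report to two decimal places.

α = 0.78

Σσᵢ² = 0.71 + 0.79 + 0.50 = 2.00
Sum of off-diagonal covariances = 1.07
Var(T) = 2.00 + 2 × 1.07 = 4.14
α = (k/(k−1))·(1 − Σσᵢ²/Var(T)) = (3/2)·(1 − 2.00/4.14) = 0.78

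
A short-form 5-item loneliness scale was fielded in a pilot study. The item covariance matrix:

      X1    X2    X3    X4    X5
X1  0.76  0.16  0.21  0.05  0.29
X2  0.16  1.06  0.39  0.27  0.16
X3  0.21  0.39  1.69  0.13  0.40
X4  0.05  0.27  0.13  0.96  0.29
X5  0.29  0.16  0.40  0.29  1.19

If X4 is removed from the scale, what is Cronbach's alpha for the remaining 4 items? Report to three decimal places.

α = 0.542

Remaining items: X1, X2, X3, X5 (k = 4).
Σσ²ᵢ = 0.76 + 1.06 + 1.69 + 1.19 = 4.70
total variance = 4.70 + 2 × 1.61 = 7.92
α (item deleted) = (4/3)·(1 − 4.70/7.92) = 0.542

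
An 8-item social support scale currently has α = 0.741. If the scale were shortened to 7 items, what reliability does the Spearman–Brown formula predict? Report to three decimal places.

predicted reliability = 0.715

Length factor m = 7/8 = 0.8750
α' = m·α / (1 − (1−m)·α)
   = 7/8 × 0.741 / (1 − (1 − 7/8) × 0.741)
   = 0.6484 / 0.9074 = 0.715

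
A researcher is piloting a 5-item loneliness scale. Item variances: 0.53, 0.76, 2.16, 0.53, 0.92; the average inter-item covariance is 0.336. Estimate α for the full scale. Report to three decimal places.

sum of item variances = 0.53 + 0.76 + 2.16 + 0.53 + 0.92 = 4.90
Sum of the 10 distinct covariances = 10 × 0.336 = 3.360
σ²_total = sum of item variances + 2·Σcov = 4.90 + 2 × 3.360 = 11.620
α = (5/4)·(1 − 4.90/11.620) = 0.723

α = 0.723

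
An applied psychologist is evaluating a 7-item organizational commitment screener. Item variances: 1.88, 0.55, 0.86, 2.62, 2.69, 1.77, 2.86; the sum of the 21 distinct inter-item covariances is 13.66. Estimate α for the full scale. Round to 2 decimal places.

α = 0.79

sum of item variances = 1.88 + 0.55 + 0.86 + 2.62 + 2.69 + 1.77 + 2.86 = 13.23
Sum of distinct covariances = 13.66
σ²_T = sum of item variances + 2·Σcov = 13.23 + 2 × 13.66 = 40.55
α = (7/6)·(1 − 13.23/40.55) = 0.79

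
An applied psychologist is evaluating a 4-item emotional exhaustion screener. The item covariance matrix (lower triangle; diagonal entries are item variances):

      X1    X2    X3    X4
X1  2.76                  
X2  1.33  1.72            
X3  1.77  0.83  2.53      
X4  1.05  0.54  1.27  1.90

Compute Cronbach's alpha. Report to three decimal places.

Cronbach's alpha = 0.805

ΣVar(i) = 2.76 + 1.72 + 2.53 + 1.90 = 8.91
Σ_{i<j} σ_ij = 6.79
total variance = 8.91 + 2 × 6.79 = 22.49
α = (k/(k−1))·(1 − ΣVar(i)/total variance) = (4/3)·(1 − 8.91/22.49) = 0.805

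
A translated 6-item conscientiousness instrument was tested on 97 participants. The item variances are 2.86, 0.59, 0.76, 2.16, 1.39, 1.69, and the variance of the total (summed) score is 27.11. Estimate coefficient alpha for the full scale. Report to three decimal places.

ΣVar(i) = 2.86 + 0.59 + 0.76 + 2.16 + 1.39 + 1.69 = 9.45
α = (k/(k−1))·(1 − ΣVar(i)/Var(T)) = (6/5)·(1 − 9.45/27.11) = 0.782

α = 0.782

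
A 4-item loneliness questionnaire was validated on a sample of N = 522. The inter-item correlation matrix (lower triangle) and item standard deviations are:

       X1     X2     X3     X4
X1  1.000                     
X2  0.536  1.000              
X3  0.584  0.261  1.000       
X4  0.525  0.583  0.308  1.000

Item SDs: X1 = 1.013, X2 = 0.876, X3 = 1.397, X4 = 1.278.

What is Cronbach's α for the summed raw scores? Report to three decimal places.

Cronbach's α = 0.754

Σσ²ᵢ = 1.013² + 0.876² + 1.397² + 1.278² = 5.3784
Covariances σ_ij = r_ij · s_i · s_j:
  σ(X1,X2) = 0.536 × 1.013 × 0.876 = 0.4756
  σ(X1,X3) = 0.584 × 1.013 × 1.397 = 0.8265
  σ(X1,X4) = 0.525 × 1.013 × 1.278 = 0.6797
  σ(X2,X3) = 0.261 × 0.876 × 1.397 = 0.3194
  σ(X2,X4) = 0.583 × 0.876 × 1.278 = 0.6527
  σ(X3,X4) = 0.308 × 1.397 × 1.278 = 0.5499
σ²_T = Σσ²ᵢ + 2·Σσ_ij = 5.3784 + 2 × 3.5038 = 12.3860
α = (4/3)·(1 − 5.3784/12.3860) = 0.754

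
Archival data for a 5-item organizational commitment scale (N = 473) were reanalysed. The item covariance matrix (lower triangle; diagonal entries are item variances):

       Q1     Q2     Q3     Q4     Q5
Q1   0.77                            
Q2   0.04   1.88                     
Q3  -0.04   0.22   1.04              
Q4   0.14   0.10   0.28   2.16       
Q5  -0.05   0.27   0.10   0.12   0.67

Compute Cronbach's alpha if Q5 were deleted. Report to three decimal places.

Cronbach's alpha = 0.269

Remaining items: Q1, Q2, Q3, Q4 (k = 4).
Σσ²ᵢ = 0.77 + 1.88 + 1.04 + 2.16 = 5.85
σ²_total = 5.85 + 2 × 0.74 = 7.33
α (item deleted) = (4/3)·(1 − 5.85/7.33) = 0.269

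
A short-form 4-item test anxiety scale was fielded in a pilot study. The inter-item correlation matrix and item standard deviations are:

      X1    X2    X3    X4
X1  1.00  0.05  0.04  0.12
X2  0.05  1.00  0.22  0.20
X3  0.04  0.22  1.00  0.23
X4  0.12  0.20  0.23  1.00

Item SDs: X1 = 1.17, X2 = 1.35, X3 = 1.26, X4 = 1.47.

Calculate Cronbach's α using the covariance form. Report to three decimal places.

α = 0.410

Σσ²ᵢ = 1.17² + 1.35² + 1.26² + 1.47² = 6.9399
Covariances σ_ij = r_ij · s_i · s_j:
  σ(X1,X2) = 0.05 × 1.17 × 1.35 = 0.0790
  σ(X1,X3) = 0.04 × 1.17 × 1.26 = 0.0590
  σ(X1,X4) = 0.12 × 1.17 × 1.47 = 0.2064
  σ(X2,X3) = 0.22 × 1.35 × 1.26 = 0.3742
  σ(X2,X4) = 0.20 × 1.35 × 1.47 = 0.3969
  σ(X3,X4) = 0.23 × 1.26 × 1.47 = 0.4260
σ²_T = Σσ²ᵢ + 2·Σσ_ij = 6.9399 + 2 × 1.5415 = 10.0229
α = (4/3)·(1 − 6.9399/10.0229) = 0.410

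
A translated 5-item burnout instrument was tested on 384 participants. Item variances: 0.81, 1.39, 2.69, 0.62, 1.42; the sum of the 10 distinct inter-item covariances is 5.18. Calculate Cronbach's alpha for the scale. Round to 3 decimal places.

ΣVar(i) = 0.81 + 1.39 + 2.69 + 0.62 + 1.42 = 6.93
Sum of distinct covariances = 5.18
σ²_T = ΣVar(i) + 2·Σcov = 6.93 + 2 × 5.18 = 17.29
α = (5/4)·(1 − 6.93/17.29) = 0.749

Cronbach's alpha = 0.749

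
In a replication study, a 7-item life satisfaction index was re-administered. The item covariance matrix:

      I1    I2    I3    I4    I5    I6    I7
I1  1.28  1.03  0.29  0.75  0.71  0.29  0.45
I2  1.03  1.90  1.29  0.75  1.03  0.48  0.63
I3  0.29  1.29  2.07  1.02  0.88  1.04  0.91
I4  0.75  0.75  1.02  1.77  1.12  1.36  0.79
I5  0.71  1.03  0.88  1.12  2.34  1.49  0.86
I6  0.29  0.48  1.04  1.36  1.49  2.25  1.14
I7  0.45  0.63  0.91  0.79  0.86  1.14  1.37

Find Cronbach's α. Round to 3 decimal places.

ΣVar(i) = 1.28 + 1.90 + 2.07 + 1.77 + 2.34 + 2.25 + 1.37 = 12.98
Sum of the distinct covariances = 18.31
σ²_total = 12.98 + 2 × 18.31 = 49.60
α = (k/(k−1))·(1 − ΣVar(i)/σ²_total) = (7/6)·(1 − 12.98/49.60) = 0.861

Cronbach's α = 0.861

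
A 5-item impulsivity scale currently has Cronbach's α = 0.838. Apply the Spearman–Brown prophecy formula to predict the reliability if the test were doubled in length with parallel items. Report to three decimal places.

predicted reliability = 0.912

Length factor m = 2
α' = m·α / (1 + (m−1)·α)
   = 2 × 0.838 / (1 + (2 − 1) × 0.838)
   = 1.6760 / 1.8380 = 0.912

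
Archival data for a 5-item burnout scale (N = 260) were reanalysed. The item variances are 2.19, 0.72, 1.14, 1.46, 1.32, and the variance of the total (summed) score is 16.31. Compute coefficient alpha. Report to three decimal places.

ΣVar(i) = 2.19 + 0.72 + 1.14 + 1.46 + 1.32 = 6.83
α = (k/(k−1))·(1 − ΣVar(i)/Var(T)) = (5/4)·(1 − 6.83/16.31) = 0.727

coefficient alpha = 0.727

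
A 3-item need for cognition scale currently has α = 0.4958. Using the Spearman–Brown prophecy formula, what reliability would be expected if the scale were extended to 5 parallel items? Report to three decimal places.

predicted reliability = 0.621

Length factor m = 5/3 = 1.6667
α' = m·α / (1 + (m−1)·α)
   = 5/3 × 0.4958 / (1 + (5/3 − 1) × 0.4958)
   = 0.8263 / 1.3305 = 0.621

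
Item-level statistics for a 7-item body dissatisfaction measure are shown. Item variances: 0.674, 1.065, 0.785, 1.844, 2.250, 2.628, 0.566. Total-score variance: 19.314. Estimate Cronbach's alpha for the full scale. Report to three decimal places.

Cronbach's alpha = 0.574

Σσᵢ² = 0.674 + 1.065 + 0.785 + 1.844 + 2.250 + 2.628 + 0.566 = 9.812
α = (k/(k−1))·(1 − Σσᵢ²/Var(T)) = (7/6)·(1 − 9.812/19.314) = 0.574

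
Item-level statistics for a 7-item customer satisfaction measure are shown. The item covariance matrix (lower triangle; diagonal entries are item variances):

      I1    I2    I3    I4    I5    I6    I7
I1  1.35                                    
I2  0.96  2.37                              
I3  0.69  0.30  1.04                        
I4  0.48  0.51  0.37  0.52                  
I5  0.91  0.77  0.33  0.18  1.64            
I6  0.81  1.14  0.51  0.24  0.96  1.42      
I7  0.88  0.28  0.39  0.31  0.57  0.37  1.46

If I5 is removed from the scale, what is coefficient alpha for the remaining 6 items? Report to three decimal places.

α = 0.803

Remaining items: I1, I2, I3, I4, I6, I7 (k = 6).
ΣVar(i) = 1.35 + 2.37 + 1.04 + 0.52 + 1.42 + 1.46 = 8.16
total variance = 8.16 + 2 × 8.24 = 24.64
α (item deleted) = (6/5)·(1 − 8.16/24.64) = 0.803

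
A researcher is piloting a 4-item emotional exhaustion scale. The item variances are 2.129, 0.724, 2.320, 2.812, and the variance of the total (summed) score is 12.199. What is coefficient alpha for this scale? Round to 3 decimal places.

α = 0.461

ΣVar(i) = 2.129 + 0.724 + 2.320 + 2.812 = 7.985
α = (k/(k−1))·(1 − ΣVar(i)/Var(T)) = (4/3)·(1 − 7.985/12.199) = 0.461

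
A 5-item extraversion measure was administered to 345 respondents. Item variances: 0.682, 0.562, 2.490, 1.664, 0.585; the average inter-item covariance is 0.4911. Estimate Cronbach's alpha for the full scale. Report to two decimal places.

Cronbach's alpha = 0.78

Σσᵢ² = 0.682 + 0.562 + 2.490 + 1.664 + 0.585 = 5.983
Sum of the 10 distinct covariances = 10 × 0.4911 = 4.9110
σ²_T = Σσᵢ² + 2·Σcov = 5.983 + 2 × 4.9110 = 15.8050
α = (5/4)·(1 − 5.983/15.8050) = 0.78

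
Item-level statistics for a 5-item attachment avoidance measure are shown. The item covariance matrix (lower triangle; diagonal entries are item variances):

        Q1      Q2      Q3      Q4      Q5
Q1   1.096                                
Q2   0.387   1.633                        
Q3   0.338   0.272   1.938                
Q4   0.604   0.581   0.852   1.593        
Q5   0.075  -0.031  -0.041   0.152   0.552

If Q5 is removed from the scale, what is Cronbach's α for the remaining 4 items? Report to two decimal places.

Cronbach's α = 0.66

Remaining items: Q1, Q2, Q3, Q4 (k = 4).
Σσ²ᵢ = 1.096 + 1.633 + 1.938 + 1.593 = 6.260
σ²_T = 6.260 + 2 × 3.034 = 12.328
α (item deleted) = (4/3)·(1 − 6.260/12.328) = 0.66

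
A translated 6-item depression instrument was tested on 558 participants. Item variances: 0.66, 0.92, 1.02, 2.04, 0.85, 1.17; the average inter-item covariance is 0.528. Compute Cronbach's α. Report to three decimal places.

α = 0.845

sum of item variances = 0.66 + 0.92 + 1.02 + 2.04 + 0.85 + 1.17 = 6.66
Sum of the 15 distinct covariances = 15 × 0.528 = 7.920
σ²_T = sum of item variances + 2·Σcov = 6.66 + 2 × 7.920 = 22.500
α = (6/5)·(1 − 6.66/22.500) = 0.845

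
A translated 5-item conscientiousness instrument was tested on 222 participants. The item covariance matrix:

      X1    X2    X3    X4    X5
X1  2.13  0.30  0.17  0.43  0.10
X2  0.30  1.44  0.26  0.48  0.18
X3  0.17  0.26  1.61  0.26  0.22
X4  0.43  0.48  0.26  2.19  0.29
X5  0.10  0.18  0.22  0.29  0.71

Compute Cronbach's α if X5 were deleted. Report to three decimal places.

Cronbach's α = 0.454

Remaining items: X1, X2, X3, X4 (k = 4).
Σσ²ᵢ = 2.13 + 1.44 + 1.61 + 2.19 = 7.37
σ²_total = 7.37 + 2 × 1.90 = 11.17
α (item deleted) = (4/3)·(1 − 7.37/11.17) = 0.454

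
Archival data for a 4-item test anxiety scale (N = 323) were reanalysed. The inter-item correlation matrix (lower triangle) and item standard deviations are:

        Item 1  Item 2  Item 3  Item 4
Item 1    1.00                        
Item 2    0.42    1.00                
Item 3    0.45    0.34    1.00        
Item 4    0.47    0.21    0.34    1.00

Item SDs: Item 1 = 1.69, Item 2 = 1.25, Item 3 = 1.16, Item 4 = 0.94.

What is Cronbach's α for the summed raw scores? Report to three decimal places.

Cronbach's α = 0.696

Σσ²ᵢ = 1.69² + 1.25² + 1.16² + 0.94² = 6.6478
Covariances σ_ij = r_ij · s_i · s_j:
  σ(Item 1,Item 2) = 0.42 × 1.69 × 1.25 = 0.8872
  σ(Item 1,Item 3) = 0.45 × 1.69 × 1.16 = 0.8822
  σ(Item 1,Item 4) = 0.47 × 1.69 × 0.94 = 0.7466
  σ(Item 2,Item 3) = 0.34 × 1.25 × 1.16 = 0.4930
  σ(Item 2,Item 4) = 0.21 × 1.25 × 0.94 = 0.2467
  σ(Item 3,Item 4) = 0.34 × 1.16 × 0.94 = 0.3707
σ²_T = Σσ²ᵢ + 2·Σσ_ij = 6.6478 + 2 × 3.6264 = 13.9006
α = (4/3)·(1 − 6.6478/13.9006) = 0.696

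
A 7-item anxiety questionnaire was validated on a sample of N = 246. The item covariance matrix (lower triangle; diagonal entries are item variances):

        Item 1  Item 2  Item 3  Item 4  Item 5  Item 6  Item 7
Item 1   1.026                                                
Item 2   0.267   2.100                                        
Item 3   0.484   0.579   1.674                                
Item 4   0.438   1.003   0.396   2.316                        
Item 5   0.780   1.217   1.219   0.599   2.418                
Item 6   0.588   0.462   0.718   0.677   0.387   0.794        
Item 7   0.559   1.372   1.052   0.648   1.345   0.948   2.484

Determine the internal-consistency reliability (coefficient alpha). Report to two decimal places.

ΣVar(i) = 1.026 + 2.100 + 1.674 + 2.316 + 2.418 + 0.794 + 2.484 = 12.812
Σ_{i<j} σ_ij = 15.738
Var(T) = 12.812 + 2 × 15.738 = 44.288
α = (k/(k−1))·(1 − ΣVar(i)/Var(T)) = (7/6)·(1 − 12.812/44.288) = 0.83

coefficient alpha = 0.83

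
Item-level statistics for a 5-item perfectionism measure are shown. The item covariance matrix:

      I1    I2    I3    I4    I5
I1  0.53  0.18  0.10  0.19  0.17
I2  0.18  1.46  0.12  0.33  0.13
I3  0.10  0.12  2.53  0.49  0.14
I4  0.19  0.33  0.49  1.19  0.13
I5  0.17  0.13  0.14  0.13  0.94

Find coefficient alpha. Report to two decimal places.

sum of item variances = 0.53 + 1.46 + 2.53 + 1.19 + 0.94 = 6.65
Σ_{i<j} σ_ij = 1.98
total variance = 6.65 + 2 × 1.98 = 10.61
α = (k/(k−1))·(1 − sum of item variances/total variance) = (5/4)·(1 − 6.65/10.61) = 0.47

α = 0.47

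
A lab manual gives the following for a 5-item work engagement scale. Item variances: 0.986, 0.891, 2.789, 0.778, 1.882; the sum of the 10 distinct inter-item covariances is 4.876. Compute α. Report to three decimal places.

α = 0.714

ΣVar(i) = 0.986 + 0.891 + 2.789 + 0.778 + 1.882 = 7.326
Sum of distinct covariances = 4.876
Var(T) = ΣVar(i) + 2·Σcov = 7.326 + 2 × 4.876 = 17.078
α = (5/4)·(1 − 7.326/17.078) = 0.714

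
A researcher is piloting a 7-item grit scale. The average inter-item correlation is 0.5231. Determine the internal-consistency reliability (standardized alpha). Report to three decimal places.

α = 0.885

Standardized α = k·r̄ / (1 + (k−1)·r̄) = 7 × 0.5231 / (1 + 6 × 0.5231)
  = 3.6617 / 4.1386 = 0.885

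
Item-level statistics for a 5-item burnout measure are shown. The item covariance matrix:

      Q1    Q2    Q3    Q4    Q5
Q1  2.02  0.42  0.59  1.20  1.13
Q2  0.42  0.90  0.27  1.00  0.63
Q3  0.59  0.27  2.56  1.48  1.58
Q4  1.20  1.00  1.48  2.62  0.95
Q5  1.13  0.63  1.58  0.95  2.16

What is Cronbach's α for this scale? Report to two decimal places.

Cronbach's α = 0.80

Σσ²ᵢ = 2.02 + 0.90 + 2.56 + 2.62 + 2.16 = 10.26
Sum of the distinct covariances = 9.25
σ²_T = 10.26 + 2 × 9.25 = 28.76
α = (k/(k−1))·(1 − Σσ²ᵢ/σ²_T) = (5/4)·(1 − 10.26/28.76) = 0.80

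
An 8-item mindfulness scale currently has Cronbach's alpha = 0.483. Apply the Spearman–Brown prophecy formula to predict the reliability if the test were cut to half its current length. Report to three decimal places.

Length factor m = 1/2
α' = m·α / (1 − (1−m)·α)
   = 1/2 × 0.483 / (1 − (1 − 1/2) × 0.483)
   = 0.2415 / 0.7585 = 0.318

predicted reliability = 0.318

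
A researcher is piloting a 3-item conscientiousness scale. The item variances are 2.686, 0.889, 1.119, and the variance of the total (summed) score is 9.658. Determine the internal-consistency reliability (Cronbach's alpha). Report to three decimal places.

Σσ²ᵢ = 2.686 + 0.889 + 1.119 = 4.694
α = (k/(k−1))·(1 − Σσ²ᵢ/total variance) = (3/2)·(1 − 4.694/9.658) = 0.771

α = 0.771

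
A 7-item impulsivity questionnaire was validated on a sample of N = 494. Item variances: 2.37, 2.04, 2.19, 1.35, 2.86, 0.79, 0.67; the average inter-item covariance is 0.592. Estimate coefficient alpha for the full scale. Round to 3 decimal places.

ΣVar(i) = 2.37 + 2.04 + 2.19 + 1.35 + 2.86 + 0.79 + 0.67 = 12.27
Sum of the 21 distinct covariances = 21 × 0.592 = 12.432
σ²_total = ΣVar(i) + 2·Σcov = 12.27 + 2 × 12.432 = 37.134
α = (7/6)·(1 − 12.27/37.134) = 0.781

coefficient alpha = 0.781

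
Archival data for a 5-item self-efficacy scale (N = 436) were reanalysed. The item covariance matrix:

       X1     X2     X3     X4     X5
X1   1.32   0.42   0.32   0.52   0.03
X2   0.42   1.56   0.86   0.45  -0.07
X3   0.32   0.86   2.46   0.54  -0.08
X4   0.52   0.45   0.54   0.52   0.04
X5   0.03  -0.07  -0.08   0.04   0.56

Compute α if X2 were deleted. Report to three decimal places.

α = 0.481

Remaining items: X1, X3, X4, X5 (k = 4).
Σσᵢ² = 1.32 + 2.46 + 0.52 + 0.56 = 4.86
σ²_T = 4.86 + 2 × 1.37 = 7.60
α (item deleted) = (4/3)·(1 − 4.86/7.60) = 0.481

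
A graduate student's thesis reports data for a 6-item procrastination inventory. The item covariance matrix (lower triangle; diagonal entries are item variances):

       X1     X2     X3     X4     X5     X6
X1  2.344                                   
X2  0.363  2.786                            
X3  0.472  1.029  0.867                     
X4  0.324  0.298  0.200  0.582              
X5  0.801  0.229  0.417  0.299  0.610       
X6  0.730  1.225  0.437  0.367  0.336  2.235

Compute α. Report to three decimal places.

α = 0.738

Σσ²ᵢ = 2.344 + 2.786 + 0.867 + 0.582 + 0.610 + 2.235 = 9.424
Sum of off-diagonal covariances = 7.527
Var(T) = 9.424 + 2 × 7.527 = 24.478
α = (k/(k−1))·(1 − Σσ²ᵢ/Var(T)) = (6/5)·(1 − 9.424/24.478) = 0.738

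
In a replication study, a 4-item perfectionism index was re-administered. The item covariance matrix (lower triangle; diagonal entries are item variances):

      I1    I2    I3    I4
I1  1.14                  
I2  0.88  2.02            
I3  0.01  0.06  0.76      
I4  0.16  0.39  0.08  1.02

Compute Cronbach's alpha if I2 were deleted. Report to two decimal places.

α = 0.22

Remaining items: I1, I3, I4 (k = 3).
sum of item variances = 1.14 + 0.76 + 1.02 = 2.92
total variance = 2.92 + 2 × 0.25 = 3.42
α (item deleted) = (3/2)·(1 − 2.92/3.42) = 0.22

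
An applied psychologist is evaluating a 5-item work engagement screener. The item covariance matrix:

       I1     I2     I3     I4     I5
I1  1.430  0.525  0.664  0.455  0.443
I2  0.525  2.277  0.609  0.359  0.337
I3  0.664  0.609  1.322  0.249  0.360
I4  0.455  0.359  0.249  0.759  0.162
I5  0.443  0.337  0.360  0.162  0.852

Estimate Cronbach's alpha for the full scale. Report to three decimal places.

ΣVar(i) = 1.430 + 2.277 + 1.322 + 0.759 + 0.852 = 6.640
Σ_{i<j} σ_ij = 4.163
σ²_total = 6.640 + 2 × 4.163 = 14.966
α = (k/(k−1))·(1 − ΣVar(i)/σ²_total) = (5/4)·(1 − 6.640/14.966) = 0.695

Cronbach's alpha = 0.695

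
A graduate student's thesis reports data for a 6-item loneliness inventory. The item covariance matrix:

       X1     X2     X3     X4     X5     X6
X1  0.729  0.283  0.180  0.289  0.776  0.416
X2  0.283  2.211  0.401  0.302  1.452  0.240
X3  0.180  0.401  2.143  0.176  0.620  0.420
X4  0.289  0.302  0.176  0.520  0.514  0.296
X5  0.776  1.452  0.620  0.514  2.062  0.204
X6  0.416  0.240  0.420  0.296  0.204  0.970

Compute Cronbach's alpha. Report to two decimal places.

Σσᵢ² = 0.729 + 2.211 + 2.143 + 0.520 + 2.062 + 0.970 = 8.635
Σ_{i<j} σ_ij = 6.569
Var(T) = 8.635 + 2 × 6.569 = 21.773
α = (k/(k−1))·(1 − Σσᵢ²/Var(T)) = (6/5)·(1 − 8.635/21.773) = 0.72

α = 0.72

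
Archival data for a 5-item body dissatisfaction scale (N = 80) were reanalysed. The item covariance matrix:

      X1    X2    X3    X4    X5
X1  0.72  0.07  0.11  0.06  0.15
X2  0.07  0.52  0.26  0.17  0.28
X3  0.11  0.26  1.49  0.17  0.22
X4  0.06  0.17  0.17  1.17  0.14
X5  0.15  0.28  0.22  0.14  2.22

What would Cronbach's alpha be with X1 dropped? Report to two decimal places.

Remaining items: X2, X3, X4, X5 (k = 4).
Σσ²ᵢ = 0.52 + 1.49 + 1.17 + 2.22 = 5.40
σ²_T = 5.40 + 2 × 1.24 = 7.88
α (item deleted) = (4/3)·(1 − 5.40/7.88) = 0.42

Cronbach's alpha = 0.42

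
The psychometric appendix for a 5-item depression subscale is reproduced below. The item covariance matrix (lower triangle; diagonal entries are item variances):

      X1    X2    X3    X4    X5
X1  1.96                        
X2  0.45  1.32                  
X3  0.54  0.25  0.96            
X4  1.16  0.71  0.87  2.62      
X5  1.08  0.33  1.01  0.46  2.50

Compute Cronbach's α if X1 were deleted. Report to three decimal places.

Remaining items: X2, X3, X4, X5 (k = 4).
ΣVar(i) = 1.32 + 0.96 + 2.62 + 2.50 = 7.40
Var(T) = 7.40 + 2 × 3.63 = 14.66
α (item deleted) = (4/3)·(1 − 7.40/14.66) = 0.660

α = 0.660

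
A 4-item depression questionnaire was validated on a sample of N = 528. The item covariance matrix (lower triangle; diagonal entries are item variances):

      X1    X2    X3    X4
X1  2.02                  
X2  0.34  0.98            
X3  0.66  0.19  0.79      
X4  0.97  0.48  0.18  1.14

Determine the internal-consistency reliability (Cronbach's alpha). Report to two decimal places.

α = 0.71

sum of item variances = 2.02 + 0.98 + 0.79 + 1.14 = 4.93
Sum of the distinct covariances = 2.82
total variance = 4.93 + 2 × 2.82 = 10.57
α = (k/(k−1))·(1 − sum of item variances/total variance) = (4/3)·(1 − 4.93/10.57) = 0.71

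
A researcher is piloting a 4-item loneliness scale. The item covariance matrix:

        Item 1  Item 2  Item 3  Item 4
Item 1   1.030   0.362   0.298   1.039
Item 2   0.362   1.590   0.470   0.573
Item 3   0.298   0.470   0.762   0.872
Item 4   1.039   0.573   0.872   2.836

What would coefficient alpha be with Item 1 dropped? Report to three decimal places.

α = 0.637

Remaining items: Item 2, Item 3, Item 4 (k = 3).
ΣVar(i) = 1.590 + 0.762 + 2.836 = 5.188
total variance = 5.188 + 2 × 1.915 = 9.018
α (item deleted) = (3/2)·(1 − 5.188/9.018) = 0.637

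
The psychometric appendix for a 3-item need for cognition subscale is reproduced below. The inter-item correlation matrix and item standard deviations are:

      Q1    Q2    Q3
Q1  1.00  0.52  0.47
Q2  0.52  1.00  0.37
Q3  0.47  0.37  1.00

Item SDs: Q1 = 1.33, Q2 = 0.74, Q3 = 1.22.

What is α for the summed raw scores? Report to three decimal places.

α = 0.687

Σσ²ᵢ = 1.33² + 0.74² + 1.22² = 3.8049
Covariances σ_ij = r_ij · s_i · s_j:
  σ(Q1,Q2) = 0.52 × 1.33 × 0.74 = 0.5118
  σ(Q1,Q3) = 0.47 × 1.33 × 1.22 = 0.7626
  σ(Q2,Q3) = 0.37 × 0.74 × 1.22 = 0.3340
σ²_T = Σσ²ᵢ + 2·Σσ_ij = 3.8049 + 2 × 1.6084 = 7.0217
α = (3/2)·(1 − 3.8049/7.0217) = 0.687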